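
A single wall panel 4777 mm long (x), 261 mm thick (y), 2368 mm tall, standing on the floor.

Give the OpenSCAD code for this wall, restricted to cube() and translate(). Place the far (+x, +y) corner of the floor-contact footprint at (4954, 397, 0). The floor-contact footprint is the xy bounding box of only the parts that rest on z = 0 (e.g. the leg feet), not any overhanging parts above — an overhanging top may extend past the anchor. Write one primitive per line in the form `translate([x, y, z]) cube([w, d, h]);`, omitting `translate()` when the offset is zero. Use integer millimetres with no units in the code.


translate([177, 136, 0]) cube([4777, 261, 2368]);


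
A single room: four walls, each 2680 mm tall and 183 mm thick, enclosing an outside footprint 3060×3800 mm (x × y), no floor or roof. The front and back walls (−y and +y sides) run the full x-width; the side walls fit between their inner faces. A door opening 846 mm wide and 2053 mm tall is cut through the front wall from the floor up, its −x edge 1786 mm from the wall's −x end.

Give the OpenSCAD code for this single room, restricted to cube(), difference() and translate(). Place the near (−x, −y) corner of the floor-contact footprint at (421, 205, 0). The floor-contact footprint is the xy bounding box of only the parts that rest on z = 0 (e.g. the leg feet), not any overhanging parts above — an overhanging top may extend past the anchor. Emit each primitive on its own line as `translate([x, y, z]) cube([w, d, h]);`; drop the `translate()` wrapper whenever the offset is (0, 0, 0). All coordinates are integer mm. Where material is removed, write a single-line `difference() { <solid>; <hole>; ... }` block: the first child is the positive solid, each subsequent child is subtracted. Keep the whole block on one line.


difference() { translate([421, 205, 0]) cube([3060, 183, 2680]); translate([2207, 205, 0]) cube([846, 183, 2053]); }
translate([421, 3822, 0]) cube([3060, 183, 2680]);
translate([421, 388, 0]) cube([183, 3434, 2680]);
translate([3298, 388, 0]) cube([183, 3434, 2680]);


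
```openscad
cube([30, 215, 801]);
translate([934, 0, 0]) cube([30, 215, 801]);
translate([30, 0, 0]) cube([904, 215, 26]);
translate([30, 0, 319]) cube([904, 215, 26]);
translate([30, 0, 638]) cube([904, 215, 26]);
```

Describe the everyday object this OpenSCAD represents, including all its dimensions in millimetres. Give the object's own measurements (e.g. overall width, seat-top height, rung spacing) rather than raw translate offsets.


An open bookshelf. Two side panels, each 30 mm thick, 215 mm deep and 801 mm tall, stand 964 mm apart (outside-to-outside). Between them sit 3 shelves, each 26 mm thick and 215 mm deep, spanning the full gap between the sides. The bottom shelf rests on the floor (its underside at z = 0) and the clear gap between one shelf's top and the next shelf's underside is 293 mm.


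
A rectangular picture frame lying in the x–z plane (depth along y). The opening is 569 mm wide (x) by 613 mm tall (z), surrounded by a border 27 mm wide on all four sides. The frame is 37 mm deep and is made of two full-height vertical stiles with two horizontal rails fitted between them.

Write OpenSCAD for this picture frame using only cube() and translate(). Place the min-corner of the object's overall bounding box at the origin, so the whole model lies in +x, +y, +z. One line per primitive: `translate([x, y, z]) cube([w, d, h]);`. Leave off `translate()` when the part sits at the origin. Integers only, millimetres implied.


cube([27, 37, 667]);
translate([596, 0, 0]) cube([27, 37, 667]);
translate([27, 0, 0]) cube([569, 37, 27]);
translate([27, 0, 640]) cube([569, 37, 27]);


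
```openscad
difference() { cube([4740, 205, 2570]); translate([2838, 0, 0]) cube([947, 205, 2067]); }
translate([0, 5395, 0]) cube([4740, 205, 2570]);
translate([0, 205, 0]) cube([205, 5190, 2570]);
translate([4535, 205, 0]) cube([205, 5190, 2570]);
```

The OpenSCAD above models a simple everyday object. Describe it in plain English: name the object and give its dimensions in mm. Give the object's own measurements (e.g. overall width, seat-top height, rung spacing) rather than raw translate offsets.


A single room: four walls, each 2570 mm tall and 205 mm thick, enclosing an outside footprint 4740×5600 mm (x × y), no floor or roof. The front and back walls (−y and +y sides) run the full x-width; the side walls fit between their inner faces. A door opening 947 mm wide and 2067 mm tall is cut through the front wall from the floor up, its −x edge 2838 mm from the wall's −x end.


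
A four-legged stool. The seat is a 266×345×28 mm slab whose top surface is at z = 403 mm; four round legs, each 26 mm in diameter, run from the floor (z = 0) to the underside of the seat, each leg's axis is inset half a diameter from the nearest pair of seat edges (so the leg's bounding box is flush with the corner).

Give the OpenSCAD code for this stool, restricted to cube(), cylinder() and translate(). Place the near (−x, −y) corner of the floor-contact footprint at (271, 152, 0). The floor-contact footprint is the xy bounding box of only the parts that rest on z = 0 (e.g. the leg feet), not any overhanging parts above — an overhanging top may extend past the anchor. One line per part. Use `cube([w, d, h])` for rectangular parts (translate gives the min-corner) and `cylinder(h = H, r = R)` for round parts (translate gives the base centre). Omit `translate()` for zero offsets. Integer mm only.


translate([271, 152, 375]) cube([266, 345, 28]);
translate([284, 165, 0]) cylinder(h = 375, r = 13);
translate([524, 165, 0]) cylinder(h = 375, r = 13);
translate([284, 484, 0]) cylinder(h = 375, r = 13);
translate([524, 484, 0]) cylinder(h = 375, r = 13);


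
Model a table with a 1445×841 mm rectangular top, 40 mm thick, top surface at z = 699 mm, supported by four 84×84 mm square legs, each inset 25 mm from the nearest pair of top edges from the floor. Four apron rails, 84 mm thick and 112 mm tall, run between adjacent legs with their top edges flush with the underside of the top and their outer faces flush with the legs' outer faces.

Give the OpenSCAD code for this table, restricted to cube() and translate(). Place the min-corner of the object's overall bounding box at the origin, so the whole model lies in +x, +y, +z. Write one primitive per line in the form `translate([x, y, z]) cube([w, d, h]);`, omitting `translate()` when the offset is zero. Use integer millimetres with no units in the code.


// leg_h = 699 - 40 = 659
// apron z = 659 - 112 = 547
translate([0, 0, 659]) cube([1445, 841, 40]);
translate([25, 25, 0]) cube([84, 84, 659]);
translate([1336, 25, 0]) cube([84, 84, 659]);
translate([25, 732, 0]) cube([84, 84, 659]);
translate([1336, 732, 0]) cube([84, 84, 659]);
translate([109, 25, 547]) cube([1227, 84, 112]);
translate([109, 732, 547]) cube([1227, 84, 112]);
translate([25, 109, 547]) cube([84, 623, 112]);
translate([1336, 109, 547]) cube([84, 623, 112]);


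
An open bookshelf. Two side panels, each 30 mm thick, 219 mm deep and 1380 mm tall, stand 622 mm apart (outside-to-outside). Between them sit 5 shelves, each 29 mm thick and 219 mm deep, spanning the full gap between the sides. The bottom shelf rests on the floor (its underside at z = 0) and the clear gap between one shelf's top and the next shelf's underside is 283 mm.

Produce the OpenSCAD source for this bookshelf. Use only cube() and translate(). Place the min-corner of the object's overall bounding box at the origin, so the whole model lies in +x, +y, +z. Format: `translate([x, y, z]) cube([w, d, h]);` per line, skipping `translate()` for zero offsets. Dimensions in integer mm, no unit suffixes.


cube([30, 219, 1380]);
translate([592, 0, 0]) cube([30, 219, 1380]);
translate([30, 0, 0]) cube([562, 219, 29]);
translate([30, 0, 312]) cube([562, 219, 29]);
translate([30, 0, 624]) cube([562, 219, 29]);
translate([30, 0, 936]) cube([562, 219, 29]);
translate([30, 0, 1248]) cube([562, 219, 29]);


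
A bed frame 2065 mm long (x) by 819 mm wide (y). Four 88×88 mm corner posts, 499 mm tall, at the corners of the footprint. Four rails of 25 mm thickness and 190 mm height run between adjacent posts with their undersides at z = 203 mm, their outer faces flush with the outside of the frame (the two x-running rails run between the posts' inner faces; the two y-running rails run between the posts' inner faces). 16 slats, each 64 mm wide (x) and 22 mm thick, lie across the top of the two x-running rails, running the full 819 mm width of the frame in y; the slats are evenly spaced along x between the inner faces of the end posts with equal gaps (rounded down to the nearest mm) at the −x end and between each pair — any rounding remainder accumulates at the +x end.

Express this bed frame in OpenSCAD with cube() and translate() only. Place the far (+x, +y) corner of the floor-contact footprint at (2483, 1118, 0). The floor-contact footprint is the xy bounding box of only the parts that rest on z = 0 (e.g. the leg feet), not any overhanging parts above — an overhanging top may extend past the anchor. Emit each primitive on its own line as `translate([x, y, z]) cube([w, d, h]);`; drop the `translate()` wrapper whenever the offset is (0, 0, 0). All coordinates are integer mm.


// slat z = rail_z + rail_h = 203 + 190 = 393
// slat gap = ⌊(1889 − 16·64) / 17⌋ = 50
translate([418, 299, 0]) cube([88, 88, 499]);
translate([418, 1030, 0]) cube([88, 88, 499]);
translate([2395, 299, 0]) cube([88, 88, 499]);
translate([2395, 1030, 0]) cube([88, 88, 499]);
translate([506, 299, 203]) cube([1889, 25, 190]);
translate([506, 1093, 203]) cube([1889, 25, 190]);
translate([418, 387, 203]) cube([25, 643, 190]);
translate([2458, 387, 203]) cube([25, 643, 190]);
translate([556, 299, 393]) cube([64, 819, 22]);
translate([670, 299, 393]) cube([64, 819, 22]);
translate([784, 299, 393]) cube([64, 819, 22]);
translate([898, 299, 393]) cube([64, 819, 22]);
translate([1012, 299, 393]) cube([64, 819, 22]);
translate([1126, 299, 393]) cube([64, 819, 22]);
translate([1240, 299, 393]) cube([64, 819, 22]);
translate([1354, 299, 393]) cube([64, 819, 22]);
translate([1468, 299, 393]) cube([64, 819, 22]);
translate([1582, 299, 393]) cube([64, 819, 22]);
translate([1696, 299, 393]) cube([64, 819, 22]);
translate([1810, 299, 393]) cube([64, 819, 22]);
translate([1924, 299, 393]) cube([64, 819, 22]);
translate([2038, 299, 393]) cube([64, 819, 22]);
translate([2152, 299, 393]) cube([64, 819, 22]);
translate([2266, 299, 393]) cube([64, 819, 22]);


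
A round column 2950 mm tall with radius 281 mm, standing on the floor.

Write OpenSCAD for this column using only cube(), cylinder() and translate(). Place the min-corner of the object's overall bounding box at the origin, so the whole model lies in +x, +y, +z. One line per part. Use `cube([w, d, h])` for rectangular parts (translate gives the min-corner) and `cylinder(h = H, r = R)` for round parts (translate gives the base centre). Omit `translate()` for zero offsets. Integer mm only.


translate([281, 281, 0]) cylinder(h = 2950, r = 281);


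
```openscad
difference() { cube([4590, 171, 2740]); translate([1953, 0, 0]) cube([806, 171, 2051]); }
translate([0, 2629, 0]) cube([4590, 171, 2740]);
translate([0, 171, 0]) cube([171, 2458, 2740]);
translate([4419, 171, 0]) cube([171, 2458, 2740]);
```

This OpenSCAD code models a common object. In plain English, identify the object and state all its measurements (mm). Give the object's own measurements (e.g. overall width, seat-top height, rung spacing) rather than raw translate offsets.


A single room: four walls, each 2740 mm tall and 171 mm thick, enclosing an outside footprint 4590×2800 mm (x × y), no floor or roof. The front and back walls (−y and +y sides) run the full x-width; the side walls fit between their inner faces. A door opening 806 mm wide and 2051 mm tall is cut through the front wall from the floor up, its −x edge 1953 mm from the wall's −x end.


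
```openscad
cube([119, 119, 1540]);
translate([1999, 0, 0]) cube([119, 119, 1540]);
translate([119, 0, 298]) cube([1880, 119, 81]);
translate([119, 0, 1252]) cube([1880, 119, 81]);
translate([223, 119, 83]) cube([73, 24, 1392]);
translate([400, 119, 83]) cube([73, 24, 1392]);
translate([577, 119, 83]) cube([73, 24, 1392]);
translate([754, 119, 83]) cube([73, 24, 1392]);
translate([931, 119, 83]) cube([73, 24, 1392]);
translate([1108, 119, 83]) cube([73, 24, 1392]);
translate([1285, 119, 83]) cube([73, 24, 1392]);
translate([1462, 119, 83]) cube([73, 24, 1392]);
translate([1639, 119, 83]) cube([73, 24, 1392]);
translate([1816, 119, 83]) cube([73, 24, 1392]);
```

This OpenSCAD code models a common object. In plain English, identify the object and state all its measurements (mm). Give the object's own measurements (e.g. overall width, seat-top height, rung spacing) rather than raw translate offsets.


A fence section. Two 119×119 mm posts, 1540 mm tall, stand on the floor with a clear span of 1880 mm between their inner faces. Two horizontal rails of 119×81 mm section span the gap between the posts with their undersides at z = 298 mm and z = 1252 mm, flush with the posts' −y face. 10 pickets, each 73 mm wide, 24 mm thick and 1392 mm tall, are fixed to the +y face of the rails with their bottoms at z = 83 mm, spaced across the span with a 104 mm gap after the −x post and between neighbouring pickets, with 110 mm left before the +x post.


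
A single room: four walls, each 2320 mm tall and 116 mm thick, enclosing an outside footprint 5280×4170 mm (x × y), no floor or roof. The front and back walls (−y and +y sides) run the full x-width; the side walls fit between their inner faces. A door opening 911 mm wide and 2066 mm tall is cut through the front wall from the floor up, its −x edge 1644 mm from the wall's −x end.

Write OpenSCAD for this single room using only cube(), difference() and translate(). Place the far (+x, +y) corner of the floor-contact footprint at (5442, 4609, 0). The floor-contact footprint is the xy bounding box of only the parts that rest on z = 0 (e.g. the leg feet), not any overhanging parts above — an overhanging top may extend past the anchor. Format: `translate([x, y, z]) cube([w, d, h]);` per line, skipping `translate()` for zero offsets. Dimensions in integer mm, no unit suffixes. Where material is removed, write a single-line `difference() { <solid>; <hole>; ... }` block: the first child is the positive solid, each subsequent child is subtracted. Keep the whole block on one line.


difference() { translate([162, 439, 0]) cube([5280, 116, 2320]); translate([1806, 439, 0]) cube([911, 116, 2066]); }
translate([162, 4493, 0]) cube([5280, 116, 2320]);
translate([162, 555, 0]) cube([116, 3938, 2320]);
translate([5326, 555, 0]) cube([116, 3938, 2320]);


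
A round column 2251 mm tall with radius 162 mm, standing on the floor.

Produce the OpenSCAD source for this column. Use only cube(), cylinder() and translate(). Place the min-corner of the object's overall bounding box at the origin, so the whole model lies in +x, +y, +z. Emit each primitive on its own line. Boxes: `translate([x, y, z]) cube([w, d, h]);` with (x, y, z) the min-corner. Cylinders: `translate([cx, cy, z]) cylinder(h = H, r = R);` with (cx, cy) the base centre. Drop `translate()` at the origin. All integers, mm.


translate([162, 162, 0]) cylinder(h = 2251, r = 162);


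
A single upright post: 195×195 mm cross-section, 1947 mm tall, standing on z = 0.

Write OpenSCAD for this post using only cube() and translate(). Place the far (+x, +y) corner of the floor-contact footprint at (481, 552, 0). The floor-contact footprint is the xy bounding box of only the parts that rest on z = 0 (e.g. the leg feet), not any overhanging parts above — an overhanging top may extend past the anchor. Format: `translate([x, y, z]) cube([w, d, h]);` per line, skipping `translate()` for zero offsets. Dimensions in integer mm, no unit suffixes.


translate([286, 357, 0]) cube([195, 195, 1947]);


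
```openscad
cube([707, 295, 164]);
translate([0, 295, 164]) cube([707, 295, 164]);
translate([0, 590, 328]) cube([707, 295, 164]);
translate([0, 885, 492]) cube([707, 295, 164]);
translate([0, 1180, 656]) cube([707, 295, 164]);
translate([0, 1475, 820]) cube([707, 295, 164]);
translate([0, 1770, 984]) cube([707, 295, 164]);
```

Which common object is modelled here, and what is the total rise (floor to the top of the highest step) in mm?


A staircase. The total rise is 1148 mm.

7 identical blocks, each offset up and back from the previous — a staircase. Each step is 164 mm tall and there are 7 of them, so the total rise is 7 × 164 = 1148 mm.


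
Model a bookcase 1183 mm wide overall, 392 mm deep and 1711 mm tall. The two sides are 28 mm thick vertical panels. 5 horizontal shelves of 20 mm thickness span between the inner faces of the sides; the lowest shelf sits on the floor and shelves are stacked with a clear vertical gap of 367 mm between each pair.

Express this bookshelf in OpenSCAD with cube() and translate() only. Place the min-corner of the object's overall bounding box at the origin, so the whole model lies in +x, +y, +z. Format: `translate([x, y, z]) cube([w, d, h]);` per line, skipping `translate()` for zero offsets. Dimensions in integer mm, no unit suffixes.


cube([28, 392, 1711]);
translate([1155, 0, 0]) cube([28, 392, 1711]);
translate([28, 0, 0]) cube([1127, 392, 20]);
translate([28, 0, 387]) cube([1127, 392, 20]);
translate([28, 0, 774]) cube([1127, 392, 20]);
translate([28, 0, 1161]) cube([1127, 392, 20]);
translate([28, 0, 1548]) cube([1127, 392, 20]);


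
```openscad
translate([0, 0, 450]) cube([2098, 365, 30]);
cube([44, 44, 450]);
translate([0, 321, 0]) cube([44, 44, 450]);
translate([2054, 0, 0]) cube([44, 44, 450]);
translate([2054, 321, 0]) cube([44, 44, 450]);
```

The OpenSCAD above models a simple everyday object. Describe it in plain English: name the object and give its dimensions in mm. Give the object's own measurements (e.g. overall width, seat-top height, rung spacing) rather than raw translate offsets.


A bench: a 2098×365 mm seat slab, 30 mm thick, top at z = 480 mm, on four 44×44 mm square legs flush with the seat corners and standing on z = 0.


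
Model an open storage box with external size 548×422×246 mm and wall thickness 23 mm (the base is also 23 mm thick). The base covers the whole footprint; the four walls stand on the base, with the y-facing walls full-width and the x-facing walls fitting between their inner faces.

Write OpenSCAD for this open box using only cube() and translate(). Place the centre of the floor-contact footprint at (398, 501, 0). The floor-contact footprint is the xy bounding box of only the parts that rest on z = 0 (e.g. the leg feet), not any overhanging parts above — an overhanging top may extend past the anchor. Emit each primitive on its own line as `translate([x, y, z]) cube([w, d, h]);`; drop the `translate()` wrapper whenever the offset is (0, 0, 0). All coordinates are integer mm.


translate([124, 290, 0]) cube([548, 422, 23]);
translate([124, 290, 23]) cube([548, 23, 223]);
translate([124, 689, 23]) cube([548, 23, 223]);
translate([124, 313, 23]) cube([23, 376, 223]);
translate([649, 313, 23]) cube([23, 376, 223]);


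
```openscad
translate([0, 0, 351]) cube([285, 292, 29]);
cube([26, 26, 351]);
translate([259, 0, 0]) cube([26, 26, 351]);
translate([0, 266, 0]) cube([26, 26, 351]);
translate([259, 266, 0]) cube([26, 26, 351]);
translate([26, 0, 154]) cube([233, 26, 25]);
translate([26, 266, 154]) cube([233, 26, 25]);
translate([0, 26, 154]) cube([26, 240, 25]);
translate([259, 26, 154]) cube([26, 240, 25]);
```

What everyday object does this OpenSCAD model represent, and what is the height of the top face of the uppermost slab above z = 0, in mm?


A stool. The seat height is 380 mm.

A 285×292×29 slab at z = 351 on four corner posts — a stool. The seat top is 351 + 29 = 380 mm.


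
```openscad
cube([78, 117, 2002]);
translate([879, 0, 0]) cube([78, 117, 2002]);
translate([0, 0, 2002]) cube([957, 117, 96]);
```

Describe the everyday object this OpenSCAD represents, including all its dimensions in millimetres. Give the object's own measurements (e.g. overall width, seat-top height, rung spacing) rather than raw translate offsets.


A door frame. The clear opening is 801 mm wide and 2002 mm high. Two 78 mm wide jambs, 117 mm deep, stand either side of the opening from the floor to the top of the opening. A 96 mm thick head sits across the top of both jambs, spanning the full outside width of the frame.


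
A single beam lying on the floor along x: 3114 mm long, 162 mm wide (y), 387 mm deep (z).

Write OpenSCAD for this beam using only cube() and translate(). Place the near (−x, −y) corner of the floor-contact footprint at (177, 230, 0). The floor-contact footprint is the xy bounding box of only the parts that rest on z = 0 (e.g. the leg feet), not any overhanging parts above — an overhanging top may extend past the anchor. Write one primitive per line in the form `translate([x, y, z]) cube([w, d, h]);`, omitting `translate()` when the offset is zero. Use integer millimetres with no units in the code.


translate([177, 230, 0]) cube([3114, 162, 387]);


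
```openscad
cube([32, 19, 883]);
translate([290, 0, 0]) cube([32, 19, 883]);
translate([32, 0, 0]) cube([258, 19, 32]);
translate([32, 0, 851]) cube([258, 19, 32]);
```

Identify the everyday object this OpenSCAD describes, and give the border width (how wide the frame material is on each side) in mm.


A picture frame. The border width is 32 mm.

Four thin pieces enclosing a rectangular opening — a picture frame. The two full-height stiles are 883 mm tall; the top rail sits at z = 851 and is 32 mm tall, so the border above the opening is 883 − 851 = 32 mm, matching the stile x-width.


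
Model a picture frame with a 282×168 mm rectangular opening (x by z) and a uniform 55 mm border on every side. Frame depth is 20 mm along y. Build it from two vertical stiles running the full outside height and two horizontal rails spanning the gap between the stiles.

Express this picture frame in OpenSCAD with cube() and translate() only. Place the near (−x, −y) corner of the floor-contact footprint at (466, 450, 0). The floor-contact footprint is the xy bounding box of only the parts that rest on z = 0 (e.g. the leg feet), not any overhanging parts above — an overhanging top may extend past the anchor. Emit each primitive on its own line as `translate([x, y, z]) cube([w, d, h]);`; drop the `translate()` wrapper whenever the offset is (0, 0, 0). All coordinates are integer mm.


translate([466, 450, 0]) cube([55, 20, 278]);
translate([803, 450, 0]) cube([55, 20, 278]);
translate([521, 450, 0]) cube([282, 20, 55]);
translate([521, 450, 223]) cube([282, 20, 55]);


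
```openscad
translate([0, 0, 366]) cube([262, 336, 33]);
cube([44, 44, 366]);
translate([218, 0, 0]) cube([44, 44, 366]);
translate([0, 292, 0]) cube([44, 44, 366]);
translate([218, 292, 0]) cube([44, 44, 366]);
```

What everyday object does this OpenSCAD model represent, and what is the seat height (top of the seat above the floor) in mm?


A stool. The seat height is 399 mm.

A 262×336×33 slab at z = 366 on four corner posts — a stool. The seat top is 366 + 33 = 399 mm.


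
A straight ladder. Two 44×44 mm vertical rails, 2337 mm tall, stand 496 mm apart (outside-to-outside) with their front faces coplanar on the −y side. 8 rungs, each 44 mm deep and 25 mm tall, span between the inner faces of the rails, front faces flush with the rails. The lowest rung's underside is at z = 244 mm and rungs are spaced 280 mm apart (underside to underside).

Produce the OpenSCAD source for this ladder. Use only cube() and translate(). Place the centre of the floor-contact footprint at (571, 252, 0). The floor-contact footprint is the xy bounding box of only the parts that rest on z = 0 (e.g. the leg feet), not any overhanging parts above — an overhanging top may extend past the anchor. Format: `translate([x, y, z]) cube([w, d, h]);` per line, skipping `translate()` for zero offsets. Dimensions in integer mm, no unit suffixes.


// rung span = 496 - 2*44 = 408
// rung[k] z = 244 + k*280
translate([323, 230, 0]) cube([44, 44, 2337]);
translate([775, 230, 0]) cube([44, 44, 2337]);
translate([367, 230, 244]) cube([408, 44, 25]);
translate([367, 230, 524]) cube([408, 44, 25]);
translate([367, 230, 804]) cube([408, 44, 25]);
translate([367, 230, 1084]) cube([408, 44, 25]);
translate([367, 230, 1364]) cube([408, 44, 25]);
translate([367, 230, 1644]) cube([408, 44, 25]);
translate([367, 230, 1924]) cube([408, 44, 25]);
translate([367, 230, 2204]) cube([408, 44, 25]);


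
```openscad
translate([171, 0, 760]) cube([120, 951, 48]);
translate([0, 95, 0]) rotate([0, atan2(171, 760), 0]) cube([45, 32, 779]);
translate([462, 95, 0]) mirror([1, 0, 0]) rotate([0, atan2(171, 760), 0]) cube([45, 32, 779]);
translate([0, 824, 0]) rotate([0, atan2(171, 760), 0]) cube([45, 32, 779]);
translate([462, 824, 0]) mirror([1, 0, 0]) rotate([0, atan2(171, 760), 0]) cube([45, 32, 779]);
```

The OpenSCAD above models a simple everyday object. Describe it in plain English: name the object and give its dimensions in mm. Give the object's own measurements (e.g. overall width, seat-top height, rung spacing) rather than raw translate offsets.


A sawhorse. A 120×951×48 mm beam (x, y, z) sits on two A-frame leg pairs. Each pair is two raked legs of 45×32 mm section (32 mm along y) splaying symmetrically in x. Each leg rises 760 mm vertically over 171 mm of horizontal reach and is 779 mm long along its own axis. Every leg's outer bottom edge rests on the floor and its outer top edge meets a bottom edge of the beam — the left legs (tilting toward +x) meet the beam's −x bottom edge, the right legs (their mirror images, tilting toward −x) meet its +x bottom edge — so the leg tops tuck under the beam, the beam's underside is 760 mm above the floor, and the feet are 462 mm apart outside-to-outside with the beam centred between them. The two leg pairs are set in 95 mm from either end of the beam.


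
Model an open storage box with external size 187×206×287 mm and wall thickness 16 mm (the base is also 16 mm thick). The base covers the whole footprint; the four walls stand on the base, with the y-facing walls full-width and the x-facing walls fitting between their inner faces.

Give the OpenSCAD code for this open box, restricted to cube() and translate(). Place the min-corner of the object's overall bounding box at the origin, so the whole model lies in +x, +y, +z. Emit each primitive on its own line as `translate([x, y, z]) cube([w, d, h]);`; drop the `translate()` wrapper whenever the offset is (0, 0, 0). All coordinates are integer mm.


cube([187, 206, 16]);
translate([0, 0, 16]) cube([187, 16, 271]);
translate([0, 190, 16]) cube([187, 16, 271]);
translate([0, 16, 16]) cube([16, 174, 271]);
translate([171, 16, 16]) cube([16, 174, 271]);


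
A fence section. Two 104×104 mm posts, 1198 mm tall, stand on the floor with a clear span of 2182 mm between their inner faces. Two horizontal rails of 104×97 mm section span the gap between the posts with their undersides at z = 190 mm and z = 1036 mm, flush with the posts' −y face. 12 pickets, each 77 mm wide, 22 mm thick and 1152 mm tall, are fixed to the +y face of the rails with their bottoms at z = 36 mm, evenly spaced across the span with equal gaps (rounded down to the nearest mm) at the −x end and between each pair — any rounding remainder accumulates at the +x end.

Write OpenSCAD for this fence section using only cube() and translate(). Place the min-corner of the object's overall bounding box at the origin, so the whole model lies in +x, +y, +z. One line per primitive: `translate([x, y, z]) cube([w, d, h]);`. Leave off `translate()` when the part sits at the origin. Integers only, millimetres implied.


cube([104, 104, 1198]);
translate([2286, 0, 0]) cube([104, 104, 1198]);
translate([104, 0, 190]) cube([2182, 104, 97]);
translate([104, 0, 1036]) cube([2182, 104, 97]);
translate([200, 104, 36]) cube([77, 22, 1152]);
translate([373, 104, 36]) cube([77, 22, 1152]);
translate([546, 104, 36]) cube([77, 22, 1152]);
translate([719, 104, 36]) cube([77, 22, 1152]);
translate([892, 104, 36]) cube([77, 22, 1152]);
translate([1065, 104, 36]) cube([77, 22, 1152]);
translate([1238, 104, 36]) cube([77, 22, 1152]);
translate([1411, 104, 36]) cube([77, 22, 1152]);
translate([1584, 104, 36]) cube([77, 22, 1152]);
translate([1757, 104, 36]) cube([77, 22, 1152]);
translate([1930, 104, 36]) cube([77, 22, 1152]);
translate([2103, 104, 36]) cube([77, 22, 1152]);


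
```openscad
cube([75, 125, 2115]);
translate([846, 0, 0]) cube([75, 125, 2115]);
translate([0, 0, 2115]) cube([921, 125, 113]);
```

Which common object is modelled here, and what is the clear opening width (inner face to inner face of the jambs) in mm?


A door frame. The clear opening width is 771 mm.

Two 2115 mm tall posts with a header on top — a door frame. The left jamb is 75 mm wide at x = 0; the right jamb starts at x = 846. The clear opening is 846 − 75 = 771 mm.


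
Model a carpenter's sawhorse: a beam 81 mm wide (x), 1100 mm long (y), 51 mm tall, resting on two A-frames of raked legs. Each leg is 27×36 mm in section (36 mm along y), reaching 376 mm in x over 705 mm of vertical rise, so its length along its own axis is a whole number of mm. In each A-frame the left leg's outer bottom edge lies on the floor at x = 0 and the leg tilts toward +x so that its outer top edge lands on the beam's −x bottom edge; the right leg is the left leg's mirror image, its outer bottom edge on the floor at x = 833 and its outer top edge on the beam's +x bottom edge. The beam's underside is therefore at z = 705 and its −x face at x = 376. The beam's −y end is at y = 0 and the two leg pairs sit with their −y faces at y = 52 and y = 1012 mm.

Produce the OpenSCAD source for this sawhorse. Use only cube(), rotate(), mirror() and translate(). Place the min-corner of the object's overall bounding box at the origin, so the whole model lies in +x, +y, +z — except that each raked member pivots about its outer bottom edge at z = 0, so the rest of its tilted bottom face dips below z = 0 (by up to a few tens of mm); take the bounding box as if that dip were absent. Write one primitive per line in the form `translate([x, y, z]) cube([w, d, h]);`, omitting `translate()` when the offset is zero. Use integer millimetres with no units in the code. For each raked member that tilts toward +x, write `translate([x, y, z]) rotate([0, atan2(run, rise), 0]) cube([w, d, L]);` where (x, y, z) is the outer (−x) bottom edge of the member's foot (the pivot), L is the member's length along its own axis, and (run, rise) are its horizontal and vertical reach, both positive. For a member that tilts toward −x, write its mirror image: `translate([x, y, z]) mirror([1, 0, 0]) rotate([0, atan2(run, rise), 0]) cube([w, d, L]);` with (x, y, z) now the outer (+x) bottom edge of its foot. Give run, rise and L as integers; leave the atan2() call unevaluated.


translate([376, 0, 705]) cube([81, 1100, 51]);
translate([0, 52, 0]) rotate([0, atan2(376, 705), 0]) cube([27, 36, 799]);
translate([833, 52, 0]) mirror([1, 0, 0]) rotate([0, atan2(376, 705), 0]) cube([27, 36, 799]);
translate([0, 1012, 0]) rotate([0, atan2(376, 705), 0]) cube([27, 36, 799]);
translate([833, 1012, 0]) mirror([1, 0, 0]) rotate([0, atan2(376, 705), 0]) cube([27, 36, 799]);


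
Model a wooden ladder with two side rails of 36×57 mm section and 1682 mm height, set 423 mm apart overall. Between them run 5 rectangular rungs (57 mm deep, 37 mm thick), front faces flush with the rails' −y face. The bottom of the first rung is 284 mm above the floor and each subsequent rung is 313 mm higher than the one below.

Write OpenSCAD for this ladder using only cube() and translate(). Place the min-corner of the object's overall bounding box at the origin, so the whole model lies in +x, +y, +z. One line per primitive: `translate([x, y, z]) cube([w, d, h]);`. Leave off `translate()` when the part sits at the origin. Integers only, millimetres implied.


cube([36, 57, 1682]);
translate([387, 0, 0]) cube([36, 57, 1682]);
translate([36, 0, 284]) cube([351, 57, 37]);
translate([36, 0, 597]) cube([351, 57, 37]);
translate([36, 0, 910]) cube([351, 57, 37]);
translate([36, 0, 1223]) cube([351, 57, 37]);
translate([36, 0, 1536]) cube([351, 57, 37]);


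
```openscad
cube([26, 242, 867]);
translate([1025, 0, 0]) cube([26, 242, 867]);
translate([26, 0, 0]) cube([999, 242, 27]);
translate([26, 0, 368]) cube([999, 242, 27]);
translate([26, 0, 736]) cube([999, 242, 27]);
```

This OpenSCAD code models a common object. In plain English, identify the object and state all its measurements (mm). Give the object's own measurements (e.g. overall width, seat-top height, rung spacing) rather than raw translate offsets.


An open bookshelf. Two side panels, each 26 mm thick, 242 mm deep and 867 mm tall, stand 1051 mm apart (outside-to-outside). Between them sit 3 shelves, each 27 mm thick and 242 mm deep, spanning the full gap between the sides. The bottom shelf rests on the floor (its underside at z = 0) and the clear gap between one shelf's top and the next shelf's underside is 341 mm.


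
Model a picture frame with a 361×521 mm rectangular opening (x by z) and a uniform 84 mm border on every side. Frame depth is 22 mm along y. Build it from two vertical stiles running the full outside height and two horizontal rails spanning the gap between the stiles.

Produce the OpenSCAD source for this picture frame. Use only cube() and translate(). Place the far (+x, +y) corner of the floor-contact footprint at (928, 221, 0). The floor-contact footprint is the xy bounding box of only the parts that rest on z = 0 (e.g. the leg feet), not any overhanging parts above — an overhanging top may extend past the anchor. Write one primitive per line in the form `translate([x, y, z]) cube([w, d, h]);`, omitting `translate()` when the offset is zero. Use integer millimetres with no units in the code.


translate([399, 199, 0]) cube([84, 22, 689]);
translate([844, 199, 0]) cube([84, 22, 689]);
translate([483, 199, 0]) cube([361, 22, 84]);
translate([483, 199, 605]) cube([361, 22, 84]);


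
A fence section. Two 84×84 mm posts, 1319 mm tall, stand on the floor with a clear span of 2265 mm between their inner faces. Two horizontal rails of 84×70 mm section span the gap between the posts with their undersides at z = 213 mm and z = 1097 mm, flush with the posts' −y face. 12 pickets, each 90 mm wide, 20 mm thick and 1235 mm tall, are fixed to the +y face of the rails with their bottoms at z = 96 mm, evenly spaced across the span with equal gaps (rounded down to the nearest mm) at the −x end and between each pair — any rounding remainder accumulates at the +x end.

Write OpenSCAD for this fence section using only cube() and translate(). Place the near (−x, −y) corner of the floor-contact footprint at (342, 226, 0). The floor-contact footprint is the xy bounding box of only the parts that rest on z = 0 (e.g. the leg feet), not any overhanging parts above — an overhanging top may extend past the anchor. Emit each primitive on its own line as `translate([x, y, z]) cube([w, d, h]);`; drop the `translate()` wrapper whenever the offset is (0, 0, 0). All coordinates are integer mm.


translate([342, 226, 0]) cube([84, 84, 1319]);
translate([2691, 226, 0]) cube([84, 84, 1319]);
translate([426, 226, 213]) cube([2265, 84, 70]);
translate([426, 226, 1097]) cube([2265, 84, 70]);
translate([517, 310, 96]) cube([90, 20, 1235]);
translate([698, 310, 96]) cube([90, 20, 1235]);
translate([879, 310, 96]) cube([90, 20, 1235]);
translate([1060, 310, 96]) cube([90, 20, 1235]);
translate([1241, 310, 96]) cube([90, 20, 1235]);
translate([1422, 310, 96]) cube([90, 20, 1235]);
translate([1603, 310, 96]) cube([90, 20, 1235]);
translate([1784, 310, 96]) cube([90, 20, 1235]);
translate([1965, 310, 96]) cube([90, 20, 1235]);
translate([2146, 310, 96]) cube([90, 20, 1235]);
translate([2327, 310, 96]) cube([90, 20, 1235]);
translate([2508, 310, 96]) cube([90, 20, 1235]);


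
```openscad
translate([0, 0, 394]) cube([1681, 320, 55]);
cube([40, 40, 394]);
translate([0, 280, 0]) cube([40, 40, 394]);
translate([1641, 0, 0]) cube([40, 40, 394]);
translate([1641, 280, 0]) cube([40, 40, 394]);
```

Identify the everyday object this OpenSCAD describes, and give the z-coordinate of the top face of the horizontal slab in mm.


A bench. The seat-top height is 449 mm.

A long slab on four corner posts — a bench. The slab sits at z = 394 with thickness 55, so the top is 394 + 55 = 449 mm.


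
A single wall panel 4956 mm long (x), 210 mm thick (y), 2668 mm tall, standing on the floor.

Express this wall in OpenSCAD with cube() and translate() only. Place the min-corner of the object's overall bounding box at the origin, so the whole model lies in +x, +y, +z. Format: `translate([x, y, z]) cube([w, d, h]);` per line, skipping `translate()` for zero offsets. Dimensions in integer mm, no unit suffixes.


cube([4956, 210, 2668]);


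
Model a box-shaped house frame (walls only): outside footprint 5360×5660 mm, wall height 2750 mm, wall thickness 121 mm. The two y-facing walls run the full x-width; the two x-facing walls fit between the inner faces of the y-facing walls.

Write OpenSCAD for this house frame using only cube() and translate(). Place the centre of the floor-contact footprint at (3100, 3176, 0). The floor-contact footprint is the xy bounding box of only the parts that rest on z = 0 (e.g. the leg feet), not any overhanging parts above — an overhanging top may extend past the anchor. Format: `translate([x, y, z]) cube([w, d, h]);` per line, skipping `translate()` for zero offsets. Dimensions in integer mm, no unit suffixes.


translate([420, 346, 0]) cube([5360, 121, 2750]);
translate([420, 5885, 0]) cube([5360, 121, 2750]);
translate([420, 467, 0]) cube([121, 5418, 2750]);
translate([5659, 467, 0]) cube([121, 5418, 2750]);


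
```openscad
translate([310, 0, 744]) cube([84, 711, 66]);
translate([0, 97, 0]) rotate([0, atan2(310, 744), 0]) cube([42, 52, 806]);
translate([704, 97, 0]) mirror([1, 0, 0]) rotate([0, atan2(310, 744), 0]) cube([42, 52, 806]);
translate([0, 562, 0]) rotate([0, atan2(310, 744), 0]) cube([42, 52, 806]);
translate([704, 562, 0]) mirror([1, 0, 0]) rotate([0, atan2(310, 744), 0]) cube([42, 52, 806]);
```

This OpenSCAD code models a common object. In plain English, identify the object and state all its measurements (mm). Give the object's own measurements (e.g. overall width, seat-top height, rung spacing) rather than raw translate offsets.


A sawhorse. A 84×711×66 mm beam (x, y, z) sits on two A-frame leg pairs. Each pair is two raked legs of 42×52 mm section (52 mm along y) splaying symmetrically in x. Each leg rises 744 mm vertically over 310 mm of horizontal reach and is 806 mm long along its own axis. Every leg's outer bottom edge rests on the floor and its outer top edge meets a bottom edge of the beam — the left legs (tilting toward +x) meet the beam's −x bottom edge, the right legs (their mirror images, tilting toward −x) meet its +x bottom edge — so the leg tops tuck under the beam, the beam's underside is 744 mm above the floor, and the feet are 704 mm apart outside-to-outside with the beam centred between them. The two leg pairs are set in 97 mm from either end of the beam.


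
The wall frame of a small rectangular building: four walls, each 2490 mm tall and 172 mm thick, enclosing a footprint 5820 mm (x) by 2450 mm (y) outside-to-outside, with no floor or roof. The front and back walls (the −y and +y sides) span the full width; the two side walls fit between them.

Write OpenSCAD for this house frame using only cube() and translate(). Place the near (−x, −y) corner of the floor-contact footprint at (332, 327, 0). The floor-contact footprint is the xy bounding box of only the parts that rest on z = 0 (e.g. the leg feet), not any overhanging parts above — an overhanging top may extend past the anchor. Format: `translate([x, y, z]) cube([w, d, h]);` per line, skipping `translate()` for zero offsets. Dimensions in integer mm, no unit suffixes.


translate([332, 327, 0]) cube([5820, 172, 2490]);
translate([332, 2605, 0]) cube([5820, 172, 2490]);
translate([332, 499, 0]) cube([172, 2106, 2490]);
translate([5980, 499, 0]) cube([172, 2106, 2490]);
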